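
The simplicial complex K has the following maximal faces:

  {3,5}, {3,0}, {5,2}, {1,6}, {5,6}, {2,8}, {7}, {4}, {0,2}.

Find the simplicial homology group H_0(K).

Take the total order 0 < 1 < 2 < 3 < 4 < 5 < 6 < 7 < 8 on the vertex set. Then K (dimension 1) consists of the simplices:

  0-simplices (9): [0], [1], [2], [3], [4], [5], [6], [7], [8]
  1-simplices (7): [0,2], [0,3], [1,6], [2,5], [2,8], [3,5], [5,6]

Hence C_0 ≅ Z^9, C_1 ≅ Z^7.

The boundary map ∂_1: C_1 → C_0 is given by ∂[p,q] = [q] − [p]. For instance
  ∂[5,6] = [6] − [5].
This gives a 9×7 integer matrix of rank 6; reducing to Smith normal form yields diagonal entries (1,1,1,1,1,1).

Computing H_k = (kernel of ∂_k) / (image of ∂_{k+1}):

  H_0: rank C_0 − rank ∂_1 = 9 − 6 = 3, and the invariant factors of ∂_1 are all 1, so H_0 = Z^3.

H_0 ≅ Z^3.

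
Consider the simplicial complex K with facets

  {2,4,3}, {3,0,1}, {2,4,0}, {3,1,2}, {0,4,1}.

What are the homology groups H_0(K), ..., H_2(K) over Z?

K has 5 vertices, 10 edges, 5 triangles.
rank ∂_0 = 0, rank ∂_1 = 4 ⇒ b_0 = 5 − 0 − 4 = 1; all invariant factors of ∂_1 are 1 so no torsion. So H_0 = Z.
rank ∂_1 = 4, rank ∂_2 = 5 ⇒ b_1 = 10 − 4 − 5 = 1; all invariant factors of ∂_2 are 1 so no torsion. So H_1 = Z.
rank ∂_2 = 5, rank ∂_3 = 0 ⇒ b_2 = 5 − 5 − 0 = 0. So H_2 = 0.

H_0 = Z,  H_1 = Z,  H_2 = 0.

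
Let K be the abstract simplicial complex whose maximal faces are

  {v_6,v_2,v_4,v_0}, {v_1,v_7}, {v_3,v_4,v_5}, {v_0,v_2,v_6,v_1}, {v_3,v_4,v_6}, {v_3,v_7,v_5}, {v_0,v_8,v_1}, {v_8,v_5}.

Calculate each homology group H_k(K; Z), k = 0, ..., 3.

H_0 = Z,  H_1 = Z^2,  H_2 = 0,  H_3 = 0.

Take the total order v_0 < v_1 < v_2 < v_3 < v_4 < v_5 < v_6 < v_7 < v_8 on the vertex set. Then K (dimension 3) consists of the simplices:

  0-simplices (9): [v_0], [v_1], [v_2], [v_3], [v_4], [v_5], [v_6], [v_7], [v_8]
  1-simplices (19): (19 of them)
  2-simplices (11): (11 of them)
  3-simplices (2): [v_0,v_1,v_2,v_6], [v_0,v_2,v_4,v_6]

Hence C_0 ≅ Z^9, C_1 ≅ Z^19, C_2 ≅ Z^11, C_3 ≅ Z^2.

Boundary ∂_1: C_1 → C_0 maps an edge to its endpoints' difference, ∂[p,q] = q − p.
As a 9×19 matrix over Z this has rank 8, with invariant factors (1,1,1,1,1,1,1,1).

∂_2: C_2 → C_1 sends each 2-simplex [p,q,r] to [q,r] − [p,r] + [p,q]. For instance
  ∂[v_1,v_2,v_6] = [v_2,v_6] − [v_1,v_6] + [v_1,v_2],
  ∂[v_0,v_1,v_8] = [v_1,v_8] − [v_0,v_8] + [v_0,v_1].
As a 19×11 matrix over Z this has rank 9, with invariant factors (1,1,1,1,1,1,1,1,1).

The boundary map ∂_3: C_3 → C_2 sends each 3-simplex σ to the alternating sum Σ_i (−1)^i (σ with its i-th vertex removed). For instance
  ∂[v_0,v_1,v_2,v_6] = [v_1,v_2,v_6] − [v_0,v_2,v_6] + [v_0,v_1,v_6] − [v_0,v_1,v_2],
  ∂[v_0,v_2,v_4,v_6] = [v_2,v_4,v_6] − [v_0,v_4,v_6] + [v_0,v_2,v_6] − [v_0,v_2,v_4].
The resulting 11×2 matrix has rank 2, and its Smith normal form has invariant factors (1,1).

Computing H_k = (kernel of ∂_k) / (image of ∂_{k+1}):

  H_0: rank C_0 − rank ∂_1 = 9 − 8 = 1, and the invariant factors of ∂_1 are all 1, so H_0 = Z.
  H_1: rank ker ∂_1 − rank ∂_2 = (19 − 8) − 9 = 2, and the invariant factors of ∂_2 are all 1, so H_1 = Z^2.
  H_2: rank ker ∂_2 − rank ∂_3 = (11 − 9) − 2 = 0, and the invariant factors of ∂_3 are all 1, so H_2 = 0.
  H_3: rank ker ∂_3 − rank ∂_4 = (2 − 2) − 0 = 0, and there is no ∂_4, so H_3 = 0.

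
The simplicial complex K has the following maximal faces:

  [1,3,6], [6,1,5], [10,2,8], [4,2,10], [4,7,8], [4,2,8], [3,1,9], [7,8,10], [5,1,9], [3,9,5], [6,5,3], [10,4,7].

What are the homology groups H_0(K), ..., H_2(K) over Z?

H_0 ≅ Z^2,  H_1 = 0,  H_2 ≅ Z^2.

Take the total order 1 < 2 < 3 < 4 < 5 < 6 < 7 < 8 < 9 < 10 on the vertex set. Then K (dimension 2) consists of the simplices:

  0-simplices (10): [1], [2], [3], [4], [5], [6], [7], [8], [9], [10]
  1-simplices (18): [1,3], [1,5], [1,6], [1,9], [2,4], [2,8], [2,10], [3,5], [3,6], [3,9], [4,7], [4,8], [4,10], [5,6], [5,9], [7,8], [7,10], [8,10]
  2-simplices (12): [1,3,6], [1,3,9], [1,5,6], [1,5,9], [2,4,8], [2,4,10], [2,8,10], [3,5,6], [3,5,9], [4,7,8], [4,7,10], [7,8,10]

giving chain groups C_0 ≅ Z^10, C_1 ≅ Z^18, C_2 ≅ Z^12.

The boundary map ∂_1: C_1 → C_0 is given by ∂[p,q] = [q] − [p]. For instance
  ∂[1,3] = [3] − [1].
This gives a 10×18 integer matrix of rank 8; reducing to Smith normal form yields diagonal entries (1,1,1,1,1,1,1,1).

Boundary ∂_2: C_2 → C_1 sends each 2-simplex [p,q,r] to [q,r] − [p,r] + [p,q]. For instance
  ∂[1,3,9] = [3,9] − [1,9] + [1,3],
  ∂[1,3,6] = [3,6] − [1,6] + [1,3].
As a 18×12 matrix over Z this has rank 10, with invariant factors (1,1,1,1,1,1,1,1,1,1).

Reading off H_k = ker ∂_k / im ∂_{k+1}:

  H_0: rank C_0 − rank ∂_1 = 10 − 8 = 2, and the invariant factors of ∂_1 are all 1, so H_0 ≅ Z^2.
  H_1: rank ker ∂_1 − rank ∂_2 = (18 − 8) − 10 = 0, and the invariant factors of ∂_2 are all 1, so H_1 ≅ 0.
  H_2: rank ker ∂_2 − rank ∂_3 = (12 − 10) − 0 = 2, and there is no ∂_3, so H_2 ≅ Z^2.

(K is a triangulation of the disjoint union of the 2-sphere S^2 and the 2-sphere S^2.)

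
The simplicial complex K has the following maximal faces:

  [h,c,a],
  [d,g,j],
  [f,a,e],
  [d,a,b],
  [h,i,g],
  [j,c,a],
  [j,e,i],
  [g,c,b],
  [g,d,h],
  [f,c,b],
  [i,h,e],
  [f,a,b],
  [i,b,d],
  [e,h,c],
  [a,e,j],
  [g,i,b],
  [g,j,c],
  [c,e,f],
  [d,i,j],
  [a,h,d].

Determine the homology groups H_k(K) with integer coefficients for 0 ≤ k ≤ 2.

H_0 = Z,  H_1 = Z ⊕ Z_2,  H_2 = 0.

Order the vertices as a < b < c < d < e < f < g < h < i < j. Listing each simplex with vertices in this order, K has dimension 2 with simplices:

  0-simplices (10): a, b, c, d, e, f, g, h, i, j
  1-simplices (30): ab, ac, ad, ae, af, ah, aj, bc, bd, bf, bg, bi, ce, cf, cg, ch, cj, dg, dh, di, dj, ef, eh, ei, ej, gh, gi, gj, hi, ij
  2-simplices (20): abd, abf, ach, acj, adh, aef, aej, bcf, bcg, bdi, bgi, cef, ceh, cgj, dgh, dgj, dij, ehi, eij, ghi

giving chain groups C_0 ≅ Z^10, C_1 ≅ Z^30, C_2 ≅ Z^20.

∂_1: C_1 → C_0 maps an edge to its endpoints' difference, ∂[p,q] = q − p.
The resulting 10×30 matrix has rank 9, and its Smith normal form has invariant factors (1,1,1,1,1,1,1,1,1).

The boundary map ∂_2: C_2 → C_1 maps a triangle to the signed sum of its edges. For instance
  ∂bgi = gi − bi + bg,
  ∂eij = ij − ej + ei.
The 30×20 boundary matrix has rank 20 and Smith normal form diag(1,1,1,1,1,1,1,1,1,1,1,1,1,1,1,1,1,1,1,2).

Reading off H_k = ker ∂_k / im ∂_{k+1}:

  H_0: rank C_0 − rank ∂_1 = 10 − 9 = 1, and the invariant factors of ∂_1 are all 1, so H_0 ≅ Z.
  H_1: rank ker ∂_1 − rank ∂_2 = (30 − 9) − 20 = 1, and ∂_2 has invariant factor 2 > 1, so H_1 ≅ Z ⊕ Z_2.
  H_2: rank ker ∂_2 − rank ∂_3 = (20 − 20) − 0 = 0, and there is no ∂_3, so H_2 ≅ 0.

As a check, the Euler characteristic is 10 − 30 + 20 = 0, which agrees with 1 − 1 + 0 = 0.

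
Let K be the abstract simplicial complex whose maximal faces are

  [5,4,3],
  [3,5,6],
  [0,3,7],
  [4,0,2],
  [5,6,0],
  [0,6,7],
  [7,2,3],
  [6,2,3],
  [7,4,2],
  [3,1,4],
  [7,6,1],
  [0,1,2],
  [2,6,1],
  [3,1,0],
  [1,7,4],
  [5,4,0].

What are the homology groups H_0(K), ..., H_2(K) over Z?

Take the total order 0 < 1 < 2 < 3 < 4 < 5 < 6 < 7 on the vertex set. Then K (dimension 2) consists of the simplices:

  0-simplices (8): [0], [1], [2], [3], [4], [5], [6], [7]
  1-simplices (24): (24 of them)
  2-simplices (16): [0,1,2], [0,1,3], [0,2,4], [0,3,7], [0,4,5], [0,5,6], [0,6,7], [1,2,6], [1,3,4], [1,4,7], [1,6,7], [2,3,6], [2,3,7], [2,4,7], [3,4,5], [3,5,6]

giving chain groups C_0 ≅ Z^8, C_1 ≅ Z^24, C_2 ≅ Z^16.

The boundary map ∂_1: C_1 → C_0 sends each edge [p,q] (with p < q) to q − p.
This gives a 8×24 integer matrix of rank 7; reducing to Smith normal form yields diagonal entries (1,1,1,1,1,1,1).

Boundary ∂_2: C_2 → C_1 acts by ∂[p,q,r] = [q,r] − [p,r] + [p,q]. For instance
  ∂[2,3,6] = [3,6] − [2,6] + [2,3],
  ∂[1,2,6] = [2,6] − [1,6] + [1,2].
The resulting 24×16 matrix has rank 15, and its Smith normal form has invariant factors (1,1,1,1,1,1,1,1,1,1,1,1,1,1,1).

Reading off H_k = ker ∂_k / im ∂_{k+1}:

  H_0: rank C_0 − rank ∂_1 = 8 − 7 = 1, and the invariant factors of ∂_1 are all 1, so H_0 ≅ Z.
  H_1: rank ker ∂_1 − rank ∂_2 = (24 − 7) − 15 = 2, and the invariant factors of ∂_2 are all 1, so H_1 ≅ Z^2.
  H_2: rank ker ∂_2 − rank ∂_3 = (16 − 15) − 0 = 1, and there is no ∂_3, so H_2 ≅ Z.

As a check, the Euler characteristic is 8 − 24 + 16 = 0, which agrees with 1 − 2 + 1 = 0.

H_0 = Z,  H_1 = Z^2,  H_2 = Z.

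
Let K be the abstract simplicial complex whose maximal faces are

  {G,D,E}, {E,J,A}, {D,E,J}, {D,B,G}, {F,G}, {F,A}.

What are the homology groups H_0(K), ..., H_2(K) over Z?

H_0 = Z,  H_1 = Z,  H_2 = 0.

K has 7 vertices, 11 edges, 4 triangles.
rank ∂_0 = 0, rank ∂_1 = 6 ⇒ b_0 = 7 − 0 − 6 = 1; all invariant factors of ∂_1 are 1 so no torsion. So H_0 = Z.
rank ∂_1 = 6, rank ∂_2 = 4 ⇒ b_1 = 11 − 6 − 4 = 1; all invariant factors of ∂_2 are 1 so no torsion. So H_1 = Z.
rank ∂_2 = 4, rank ∂_3 = 0 ⇒ b_2 = 4 − 4 − 0 = 0. So H_2 = 0.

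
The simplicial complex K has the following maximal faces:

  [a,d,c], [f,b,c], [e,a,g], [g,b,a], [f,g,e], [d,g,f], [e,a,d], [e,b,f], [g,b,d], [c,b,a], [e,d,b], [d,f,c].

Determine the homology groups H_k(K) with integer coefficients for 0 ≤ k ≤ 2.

K has 7 vertices, 18 edges, 12 triangles.
rank ∂_0 = 0, rank ∂_1 = 6 ⇒ b_0 = 7 − 0 − 6 = 1; all invariant factors of ∂_1 are 1 so no torsion. So H_0 ≅ Z.
rank ∂_1 = 6, rank ∂_2 = 12 ⇒ b_1 = 18 − 6 − 12 = 0; ∂_2 has invariant factor(s) [2] giving torsion. So H_1 ≅ Z/2.
rank ∂_2 = 12, rank ∂_3 = 0 ⇒ b_2 = 12 − 12 − 0 = 0. So H_2 ≅ 0.

H_0 ≅ Z,  H_1 ≅ Z/2,  H_2 = 0.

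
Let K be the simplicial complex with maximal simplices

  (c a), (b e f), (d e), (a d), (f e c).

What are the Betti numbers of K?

b_0 = 1, b_1 = 1, b_2 = 0.

Take the total order a < b < c < d < e < f on the vertex set. Then K (dimension 2) consists of the simplices:

  0-simplices (6): a, b, c, d, e, f
  1-simplices (8): ac, ad, be, bf, ce, cf, de, ef
  2-simplices (2): bef, cef

giving chain groups C_0 ≅ Z^6, C_1 ≅ Z^8, C_2 ≅ Z^2.

∂_1: C_1 → C_0 maps an edge to its endpoints' difference, ∂[p,q] = q − p.
As a 6×8 matrix over Z this has rank 5, with invariant factors (1,1,1,1,1).

The boundary map ∂_2: C_2 → C_1 acts by ∂[p,q,r] = [q,r] − [p,r] + [p,q]. For instance
  ∂bef = ef − bf + be,
  ∂cef = ef − cf + ce.
The resulting 8×2 matrix has rank 2, and its Smith normal form has invariant factors (1,1).

Now H_k = ker ∂_k / im ∂_{k+1}, so:

  H_0: rank C_0 − rank ∂_1 = 6 − 5 = 1, and the invariant factors of ∂_1 are all 1, so H_0 = Z.
  H_1: rank ker ∂_1 − rank ∂_2 = (8 − 5) − 2 = 1, and the invariant factors of ∂_2 are all 1, so H_1 = Z.
  H_2: rank ker ∂_2 − rank ∂_3 = (2 − 2) − 0 = 0, and there is no ∂_3, so H_2 = 0.

As a check, the Euler characteristic is 6 − 8 + 2 = 0, which agrees with 1 − 1 + 0 = 0.

Hence the Betti numbers are b_0 = 1, b_1 = 1, b_2 = 0.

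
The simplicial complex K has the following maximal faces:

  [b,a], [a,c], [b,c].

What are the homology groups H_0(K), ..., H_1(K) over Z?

We work with the vertex ordering a < b < c. The simplices of K, each written with vertices in increasing order, are:

  0-simplices (3): a, b, c
  1-simplices (3): ab, ac, bc

so the chain groups are C_0 ≅ Z^3, C_1 ≅ Z^3.

Boundary ∂_1: C_1 → C_0 sends each edge [p,q] (with p < q) to q − p.
This gives a 3×3 integer matrix of rank 2; reducing to Smith normal form yields diagonal entries (1,1).

From H_k ≅ ker(∂_k) / im(∂_{k+1}) we obtain:

  H_0: rank C_0 − rank ∂_1 = 3 − 2 = 1, and the invariant factors of ∂_1 are all 1, so H_0 = Z.
  H_1: rank ker ∂_1 − rank ∂_2 = (3 − 2) − 0 = 1, and there is no ∂_2, so H_1 = Z.

(K is a triangulation of the circle S^1.)

H_0 = Z,  H_1 = Z.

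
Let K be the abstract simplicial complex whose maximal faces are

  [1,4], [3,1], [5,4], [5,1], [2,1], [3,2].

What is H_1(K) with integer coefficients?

K has 5 vertices, 6 edges.
rank ∂_1 = 4, rank ∂_2 = 0 ⇒ b_1 = 6 − 4 − 0 = 2. So H_1 = Z^2.

H_1 = Z^2.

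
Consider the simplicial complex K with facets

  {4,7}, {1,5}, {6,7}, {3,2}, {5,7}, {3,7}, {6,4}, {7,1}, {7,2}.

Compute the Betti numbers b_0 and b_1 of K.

Order the vertices as 1 < 2 < 3 < 4 < 5 < 6 < 7. Listing each simplex with vertices in this order, K has dimension 1 with simplices:

  0-simplices (7): [1], [2], [3], [4], [5], [6], [7]
  1-simplices (9): [1,5], [1,7], [2,3], [2,7], [3,7], [4,6], [4,7], [5,7], [6,7]

Hence C_0 ≅ Z^7, C_1 ≅ Z^9.

The boundary map ∂_1: C_1 → C_0 sends each edge [p,q] (with p < q) to q − p.
The resulting 7×9 matrix has rank 6, and its Smith normal form has invariant factors (1,1,1,1,1,1).

Reading off H_k = ker ∂_k / im ∂_{k+1}:

  H_0: rank C_0 − rank ∂_1 = 7 − 6 = 1, and the invariant factors of ∂_1 are all 1, so H_0 ≅ Z.
  H_1: rank ker ∂_1 − rank ∂_2 = (9 − 6) − 0 = 3, and there is no ∂_2, so H_1 ≅ Z^3.

(K is a triangulation of a wedge of 3 circles.)

Hence the Betti numbers are b_0 = 1, b_1 = 3.

b_0 = 1, b_1 = 3.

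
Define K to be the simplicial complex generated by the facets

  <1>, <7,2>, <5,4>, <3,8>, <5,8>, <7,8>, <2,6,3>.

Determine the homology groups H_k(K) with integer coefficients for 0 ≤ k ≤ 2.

H_0 = Z^2,  H_1 = Z,  H_2 = 0.

K has 8 vertices, 8 edges, 1 triangle.
rank ∂_0 = 0, rank ∂_1 = 6 ⇒ b_0 = 8 − 0 − 6 = 2; all invariant factors of ∂_1 are 1 so no torsion. So H_0 ≅ Z^2.
rank ∂_1 = 6, rank ∂_2 = 1 ⇒ b_1 = 8 − 6 − 1 = 1; all invariant factors of ∂_2 are 1 so no torsion. So H_1 ≅ Z.
rank ∂_2 = 1, rank ∂_3 = 0 ⇒ b_2 = 1 − 1 − 0 = 0. So H_2 ≅ 0.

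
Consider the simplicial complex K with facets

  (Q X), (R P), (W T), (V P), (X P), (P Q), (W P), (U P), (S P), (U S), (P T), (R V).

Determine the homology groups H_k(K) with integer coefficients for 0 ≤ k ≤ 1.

H_0 ≅ Z,  H_1 ≅ Z^4.

Fix the vertex order P < Q < R < S < T < U < V < W < X and write every simplex with vertices in increasing order. Then dim K = 1 and the simplices of K are:

  0-simplices (9): P, Q, R, S, T, U, V, W, X
  1-simplices (12): PQ, PR, PS, PT, PU, PV, PW, PX, QX, RV, SU, TW

so the chain groups are C_0 ≅ Z^9, C_1 ≅ Z^12.

∂_1: C_1 → C_0 maps an edge to its endpoints' difference, ∂[p,q] = q − p.
The resulting 9×12 matrix has rank 8, and its Smith normal form has invariant factors (1,1,1,1,1,1,1,1).

Reading off H_k = ker ∂_k / im ∂_{k+1}:

  H_0: rank C_0 − rank ∂_1 = 9 − 8 = 1, and the invariant factors of ∂_1 are all 1, so H_0 ≅ Z.
  H_1: rank ker ∂_1 − rank ∂_2 = (12 − 8) − 0 = 4, and there is no ∂_2, so H_1 ≅ Z^4.

As a check, the Euler characteristic is 9 − 12 = -3, which agrees with 1 − 4 = -3.
(K is a triangulation of a wedge of 4 circles.)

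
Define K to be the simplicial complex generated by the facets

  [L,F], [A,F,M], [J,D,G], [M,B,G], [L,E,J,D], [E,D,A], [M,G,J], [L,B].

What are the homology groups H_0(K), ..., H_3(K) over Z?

H_0 = Z,  H_1 = Z^3,  H_2 = 0,  H_3 = 0.

K has 9 vertices, 19 edges, 9 triangles, 1 3-simplex.
rank ∂_0 = 0, rank ∂_1 = 8 ⇒ b_0 = 9 − 0 − 8 = 1; all invariant factors of ∂_1 are 1 so no torsion. So H_0 = Z.
rank ∂_1 = 8, rank ∂_2 = 8 ⇒ b_1 = 19 − 8 − 8 = 3; all invariant factors of ∂_2 are 1 so no torsion. So H_1 = Z^3.
rank ∂_2 = 8, rank ∂_3 = 1 ⇒ b_2 = 9 − 8 − 1 = 0; all invariant factors of ∂_3 are 1 so no torsion. So H_2 = 0.
rank ∂_3 = 1, rank ∂_4 = 0 ⇒ b_3 = 1 − 1 − 0 = 0. So H_3 = 0.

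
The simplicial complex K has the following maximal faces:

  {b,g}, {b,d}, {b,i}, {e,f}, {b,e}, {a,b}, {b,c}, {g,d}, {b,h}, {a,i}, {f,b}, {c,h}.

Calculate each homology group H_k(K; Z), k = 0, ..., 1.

Fix the vertex order a < b < c < d < e < f < g < h < i and write every simplex with vertices in increasing order. Then dim K = 1 and the simplices of K are:

  0-simplices (9): a, b, c, d, e, f, g, h, i
  1-simplices (12): ab, ai, bc, bd, be, bf, bg, bh, bi, ch, dg, ef

so the chain groups are C_0 ≅ Z^9, C_1 ≅ Z^12.

∂_1: C_1 → C_0 is given by ∂[p,q] = [q] − [p].
As a 9×12 matrix over Z this has rank 8, with invariant factors (1,1,1,1,1,1,1,1).

Now H_k = ker ∂_k / im ∂_{k+1}, so:

  H_0: rank C_0 − rank ∂_1 = 9 − 8 = 1, and the invariant factors of ∂_1 are all 1, so H_0 = Z.
  H_1: rank ker ∂_1 − rank ∂_2 = (12 − 8) − 0 = 4, and there is no ∂_2, so H_1 = Z^4.

As a check, the Euler characteristic is 9 − 12 = -3, which agrees with 1 − 4 = -3.

H_0 = Z,  H_1 = Z^4.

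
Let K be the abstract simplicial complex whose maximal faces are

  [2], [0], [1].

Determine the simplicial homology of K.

H_0 ≅ Z^3.

Take the total order 0 < 1 < 2 on the vertex set. Then K (dimension 0) consists of the simplices:

  0-simplices (3): [0], [1], [2]

Hence C_0 ≅ Z^3.

Reading off H_k = ker ∂_k / im ∂_{k+1}:

  H_0: rank C_0 − rank ∂_1 = 3 − 0 = 3, and there is no ∂_1, so H_0 ≅ Z^3.

(K is a triangulation of a set of 3 points.)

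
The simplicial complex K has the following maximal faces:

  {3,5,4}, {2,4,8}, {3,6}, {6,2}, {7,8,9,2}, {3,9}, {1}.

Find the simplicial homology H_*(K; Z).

Take the total order 1 < 2 < 3 < 4 < 5 < 6 < 7 < 8 < 9 on the vertex set. Then K (dimension 3) consists of the simplices:

  0-simplices (9): [1], [2], [3], [4], [5], [6], [7], [8], [9]
  1-simplices (14): [2,4], [2,6], [2,7], [2,8], [2,9], [3,4], [3,5], [3,6], [3,9], [4,5], [4,8], [7,8], [7,9], [8,9]
  2-simplices (6): [2,4,8], [2,7,8], [2,7,9], [2,8,9], [3,4,5], [7,8,9]
  3-simplices (1): [2,7,8,9]

so the chain groups are C_0 ≅ Z^9, C_1 ≅ Z^14, C_2 ≅ Z^6, C_3 ≅ Z^1.

The boundary map ∂_1: C_1 → C_0 maps an edge to its endpoints' difference, ∂[p,q] = q − p. For instance
  ∂[2,7] = [7] − [2].
As a 9×14 matrix over Z this has rank 7, with invariant factors (1,1,1,1,1,1,1).

Boundary ∂_2: C_2 → C_1 acts by ∂[p,q,r] = [q,r] − [p,r] + [p,q]. For instance
  ∂[2,4,8] = [4,8] − [2,8] + [2,4],
  ∂[3,4,5] = [4,5] − [3,5] + [3,4].
The resulting 14×6 matrix has rank 5, and its Smith normal form has invariant factors (1,1,1,1,1).

∂_3: C_3 → C_2 sends each 3-simplex σ to the alternating sum Σ_i (−1)^i (σ with its i-th vertex removed). For instance
  ∂[2,7,8,9] = [7,8,9] − [2,8,9] + [2,7,9] − [2,7,8].
The resulting 6×1 matrix has rank 1, and its Smith normal form has invariant factors (1).

From H_k ≅ ker(∂_k) / im(∂_{k+1}) we obtain:

  H_0: rank C_0 − rank ∂_1 = 9 − 7 = 2, and the invariant factors of ∂_1 are all 1, so H_0 ≅ Z^2.
  H_1: rank ker ∂_1 − rank ∂_2 = (14 − 7) − 5 = 2, and the invariant factors of ∂_2 are all 1, so H_1 ≅ Z^2.
  H_2: rank ker ∂_2 − rank ∂_3 = (6 − 5) − 1 = 0, and the invariant factors of ∂_3 are all 1, so H_2 ≅ 0.
  H_3: rank ker ∂_3 − rank ∂_4 = (1 − 1) − 0 = 0, and there is no ∂_4, so H_3 ≅ 0.

H_0 = Z^2,  H_1 = Z^2,  H_2 = 0,  H_3 = 0.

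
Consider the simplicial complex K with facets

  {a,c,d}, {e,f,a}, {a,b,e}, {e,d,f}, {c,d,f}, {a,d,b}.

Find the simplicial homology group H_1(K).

H_1 = Z.

We work with the vertex ordering a < b < c < d < e < f. The simplices of K, each written with vertices in increasing order, are:

  0-simplices (6): a, b, c, d, e, f
  1-simplices (12): ab, ac, ad, ae, af, bd, be, cd, cf, de, df, ef
  2-simplices (6): abd, abe, acd, aef, cdf, def

Hence C_0 ≅ Z^6, C_1 ≅ Z^12, C_2 ≅ Z^6.

The boundary map ∂_1: C_1 → C_0 sends each edge [p,q] (with p < q) to q − p. For instance
  ∂ac = c − a.
As a 6×12 matrix over Z this has rank 5, with invariant factors (1,1,1,1,1).

The boundary map ∂_2: C_2 → C_1 acts by ∂[p,q,r] = [q,r] − [p,r] + [p,q]. For instance
  ∂abd = bd − ad + ab,
  ∂abe = be − ae + ab.
This gives a 12×6 integer matrix of rank 6; reducing to Smith normal form yields diagonal entries (1,1,1,1,1,1).

Reading off H_k = ker ∂_k / im ∂_{k+1}:

  H_1: rank ker ∂_1 − rank ∂_2 = (12 − 5) − 6 = 1, and the invariant factors of ∂_2 are all 1, so H_1 ≅ Z.

(K is a triangulation of the cylinder S^1 x I.)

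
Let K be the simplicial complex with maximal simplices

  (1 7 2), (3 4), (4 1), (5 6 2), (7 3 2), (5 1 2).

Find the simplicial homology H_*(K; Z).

Fix the vertex order 1 < 2 < 3 < 4 < 5 < 6 < 7 and write every simplex with vertices in increasing order. Then dim K = 2 and the simplices of K are:

  0-simplices (7): [1], [2], [3], [4], [5], [6], [7]
  1-simplices (11): [1,2], [1,4], [1,5], [1,7], [2,3], [2,5], [2,6], [2,7], [3,4], [3,7], [5,6]
  2-simplices (4): [1,2,5], [1,2,7], [2,3,7], [2,5,6]

Hence C_0 ≅ Z^7, C_1 ≅ Z^11, C_2 ≅ Z^4.

The boundary map ∂_1: C_1 → C_0 sends each edge [p,q] (with p < q) to q − p.
This gives a 7×11 integer matrix of rank 6; reducing to Smith normal form yields diagonal entries (1,1,1,1,1,1).

The boundary map ∂_2: C_2 → C_1 sends each 2-simplex [p,q,r] to [q,r] − [p,r] + [p,q]. For instance
  ∂[2,3,7] = [3,7] − [2,7] + [2,3],
  ∂[2,5,6] = [5,6] − [2,6] + [2,5].
As a 11×4 matrix over Z this has rank 4, with invariant factors (1,1,1,1).

Computing H_k = (kernel of ∂_k) / (image of ∂_{k+1}):

  H_0: rank C_0 − rank ∂_1 = 7 − 6 = 1, and the invariant factors of ∂_1 are all 1, so H_0 = Z.
  H_1: rank ker ∂_1 − rank ∂_2 = (11 − 6) − 4 = 1, and the invariant factors of ∂_2 are all 1, so H_1 = Z.
  H_2: rank ker ∂_2 − rank ∂_3 = (4 − 4) − 0 = 0, and there is no ∂_3, so H_2 = 0.

H_0 ≅ Z,  H_1 ≅ Z,  H_2 = 0.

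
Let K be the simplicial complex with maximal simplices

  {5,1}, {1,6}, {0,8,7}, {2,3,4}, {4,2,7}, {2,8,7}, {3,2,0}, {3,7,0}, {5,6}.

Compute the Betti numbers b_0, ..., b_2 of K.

b_0 = 2, b_1 = 2, b_2 = 0.

We work with the vertex ordering 0 < 1 < 2 < 3 < 4 < 5 < 6 < 7 < 8. The simplices of K, each written with vertices in increasing order, are:

  0-simplices (9): [0], [1], [2], [3], [4], [5], [6], [7], [8]
  1-simplices (15): [0,2], [0,3], [0,7], [0,8], [1,5], [1,6], [2,3], [2,4], [2,7], [2,8], [3,4], [3,7], [4,7], [5,6], [7,8]
  2-simplices (6): [0,2,3], [0,3,7], [0,7,8], [2,3,4], [2,4,7], [2,7,8]

so the chain groups are C_0 ≅ Z^9, C_1 ≅ Z^15, C_2 ≅ Z^6.

∂_1: C_1 → C_0 maps an edge to its endpoints' difference, ∂[p,q] = q − p. For instance
  ∂[2,3] = [3] − [2].
This gives a 9×15 integer matrix of rank 7; reducing to Smith normal form yields diagonal entries (1,1,1,1,1,1,1).

Boundary ∂_2: C_2 → C_1 acts by ∂[p,q,r] = [q,r] − [p,r] + [p,q]. For instance
  ∂[2,4,7] = [4,7] − [2,7] + [2,4],
  ∂[0,7,8] = [7,8] − [0,8] + [0,7].
This gives a 15×6 integer matrix of rank 6; reducing to Smith normal form yields diagonal entries (1,1,1,1,1,1).

Computing H_k = (kernel of ∂_k) / (image of ∂_{k+1}):

  H_0: rank C_0 − rank ∂_1 = 9 − 7 = 2, and the invariant factors of ∂_1 are all 1, so H_0 = Z^2.
  H_1: rank ker ∂_1 − rank ∂_2 = (15 − 7) − 6 = 2, and the invariant factors of ∂_2 are all 1, so H_1 = Z^2.
  H_2: rank ker ∂_2 − rank ∂_3 = (6 − 6) − 0 = 0, and there is no ∂_3, so H_2 = 0.

(K is a triangulation of the disjoint union of the cylinder S^1 x I and the circle S^1.)

Hence the Betti numbers are b_0 = 2, b_1 = 2, b_2 = 0.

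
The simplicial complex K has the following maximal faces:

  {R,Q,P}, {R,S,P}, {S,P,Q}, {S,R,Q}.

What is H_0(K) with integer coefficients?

H_0 = Z.

Take the total order P < Q < R < S on the vertex set. Then K (dimension 2) consists of the simplices:

  0-simplices (4): P, Q, R, S
  1-simplices (6): PQ, PR, PS, QR, QS, RS
  2-simplices (4): PQR, PQS, PRS, QRS

so the chain groups are C_0 ≅ Z^4, C_1 ≅ Z^6, C_2 ≅ Z^4.

∂_1: C_1 → C_0 maps an edge to its endpoints' difference, ∂[p,q] = q − p.
The 4×6 boundary matrix has rank 3 and Smith normal form diag(1,1,1).

∂_2: C_2 → C_1 maps a triangle to the signed sum of its edges. For instance
  ∂PQS = QS − PS + PQ,
  ∂QRS = RS − QS + QR.
The resulting 6×4 matrix has rank 3, and its Smith normal form has invariant factors (1,1,1).

Computing H_k = (kernel of ∂_k) / (image of ∂_{k+1}):

  H_0: rank C_0 − rank ∂_1 = 4 − 3 = 1, and the invariant factors of ∂_1 are all 1, so H_0 ≅ Z.

(K is a triangulation of the 2-sphere S^2.)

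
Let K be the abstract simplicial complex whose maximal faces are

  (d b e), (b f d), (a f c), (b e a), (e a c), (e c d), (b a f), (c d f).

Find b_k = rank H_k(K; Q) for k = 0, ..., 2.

Take the total order a < b < c < d < e < f on the vertex set. Then K (dimension 2) consists of the simplices:

  0-simplices (6): a, b, c, d, e, f
  1-simplices (12): ab, ac, ae, af, bd, be, bf, cd, ce, cf, de, df
  2-simplices (8): abe, abf, ace, acf, bde, bdf, cde, cdf

so the chain groups are C_0 ≅ Z^6, C_1 ≅ Z^12, C_2 ≅ Z^8.

The boundary map ∂_1: C_1 → C_0 is given by ∂[p,q] = [q] − [p]. For instance
  ∂cd = d − c.
This gives a 6×12 integer matrix of rank 5; reducing to Smith normal form yields diagonal entries (1,1,1,1,1).

The boundary map ∂_2: C_2 → C_1 maps a triangle to the signed sum of its edges. For instance
  ∂abe = be − ae + ab,
  ∂bdf = df − bf + bd.
As a 12×8 matrix over Z this has rank 7, with invariant factors (1,1,1,1,1,1,1).

From H_k ≅ ker(∂_k) / im(∂_{k+1}) we obtain:

  H_0: rank C_0 − rank ∂_1 = 6 − 5 = 1, and the invariant factors of ∂_1 are all 1, so H_0 = Z.
  H_1: rank ker ∂_1 − rank ∂_2 = (12 − 5) − 7 = 0, and the invariant factors of ∂_2 are all 1, so H_1 = 0.
  H_2: rank ker ∂_2 − rank ∂_3 = (8 − 7) − 0 = 1, and there is no ∂_3, so H_2 = Z.

Hence the Betti numbers are b_0 = 1, b_1 = 0, b_2 = 1.

b_0 = 1, b_1 = 0, b_2 = 1.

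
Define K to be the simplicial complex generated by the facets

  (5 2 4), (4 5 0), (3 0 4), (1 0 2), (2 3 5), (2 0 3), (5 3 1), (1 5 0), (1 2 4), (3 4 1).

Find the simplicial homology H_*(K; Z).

H_0 = Z,  H_1 = Z_2,  H_2 = 0.

Take the total order 0 < 1 < 2 < 3 < 4 < 5 on the vertex set. Then K (dimension 2) consists of the simplices:

  0-simplices (6): [0], [1], [2], [3], [4], [5]
  1-simplices (15): [0,1], [0,2], [0,3], [0,4], [0,5], [1,2], [1,3], [1,4], [1,5], [2,3], [2,4], [2,5], [3,4], [3,5], [4,5]
  2-simplices (10): [0,1,2], [0,1,5], [0,2,3], [0,3,4], [0,4,5], [1,2,4], [1,3,4], [1,3,5], [2,3,5], [2,4,5]

Hence C_0 ≅ Z^6, C_1 ≅ Z^15, C_2 ≅ Z^10.

The boundary map ∂_1: C_1 → C_0 maps an edge to its endpoints' difference, ∂[p,q] = q − p. For instance
  ∂[3,5] = [5] − [3].
The resulting 6×15 matrix has rank 5, and its Smith normal form has invariant factors (1,1,1,1,1).

∂_2: C_2 → C_1 sends each 2-simplex [p,q,r] to [q,r] − [p,r] + [p,q]. For instance
  ∂[0,2,3] = [2,3] − [0,3] + [0,2],
  ∂[2,4,5] = [4,5] − [2,5] + [2,4].
As a 15×10 matrix over Z this has rank 10, with invariant factors (1,1,1,1,1,1,1,1,1,2).

Computing H_k = (kernel of ∂_k) / (image of ∂_{k+1}):

  H_0: rank C_0 − rank ∂_1 = 6 − 5 = 1, and the invariant factors of ∂_1 are all 1, so H_0 ≅ Z.
  H_1: rank ker ∂_1 − rank ∂_2 = (15 − 5) − 10 = 0, and ∂_2 has invariant factor 2 > 1, so H_1 ≅ Z_2.
  H_2: rank ker ∂_2 − rank ∂_3 = (10 − 10) − 0 = 0, and there is no ∂_3, so H_2 ≅ 0.

As a check, the Euler characteristic is 6 − 15 + 10 = 1, which agrees with 1 − 0 + 0 = 1.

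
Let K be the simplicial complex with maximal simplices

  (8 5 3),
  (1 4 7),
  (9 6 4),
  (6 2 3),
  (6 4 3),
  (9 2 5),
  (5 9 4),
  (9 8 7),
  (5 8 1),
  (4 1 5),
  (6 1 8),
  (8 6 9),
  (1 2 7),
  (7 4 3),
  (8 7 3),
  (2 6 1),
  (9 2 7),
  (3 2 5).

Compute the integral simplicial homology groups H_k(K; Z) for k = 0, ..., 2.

H_0 = Z,  H_1 = Z^2,  H_2 = Z.

Fix the vertex order 1 < 2 < 3 < 4 < 5 < 6 < 7 < 8 < 9 and write every simplex with vertices in increasing order. Then dim K = 2 and the simplices of K are:

  0-simplices (9): [1], [2], [3], [4], [5], [6], [7], [8], [9]
  1-simplices (27): (27 of them)
  2-simplices (18): [1,2,6], [1,2,7], [1,4,5], [1,4,7], [1,5,8], [1,6,8], [2,3,5], [2,3,6], [2,5,9], [2,7,9], [3,4,6], [3,4,7], [3,5,8], [3,7,8], [4,5,9], [4,6,9], [6,8,9], [7,8,9]

giving chain groups C_0 ≅ Z^9, C_1 ≅ Z^27, C_2 ≅ Z^18.

∂_1: C_1 → C_0 maps an edge to its endpoints' difference, ∂[p,q] = q − p. For instance
  ∂[4,7] = [7] − [4].
This gives a 9×27 integer matrix of rank 8; reducing to Smith normal form yields diagonal entries (1,1,1,1,1,1,1,1).

∂_2: C_2 → C_1 acts by ∂[p,q,r] = [q,r] − [p,r] + [p,q]. For instance
  ∂[1,5,8] = [5,8] − [1,8] + [1,5],
  ∂[4,5,9] = [5,9] − [4,9] + [4,5].
The 27×18 boundary matrix has rank 17 and Smith normal form diag(1,1,1,1,1,1,1,1,1,1,1,1,1,1,1,1,1).

From H_k ≅ ker(∂_k) / im(∂_{k+1}) we obtain:

  H_0: rank C_0 − rank ∂_1 = 9 − 8 = 1, and the invariant factors of ∂_1 are all 1, so H_0 ≅ Z.
  H_1: rank ker ∂_1 − rank ∂_2 = (27 − 8) − 17 = 2, and the invariant factors of ∂_2 are all 1, so H_1 ≅ Z^2.
  H_2: rank ker ∂_2 − rank ∂_3 = (18 − 17) − 0 = 1, and there is no ∂_3, so H_2 ≅ Z.

(K is a triangulation of the torus T^2.)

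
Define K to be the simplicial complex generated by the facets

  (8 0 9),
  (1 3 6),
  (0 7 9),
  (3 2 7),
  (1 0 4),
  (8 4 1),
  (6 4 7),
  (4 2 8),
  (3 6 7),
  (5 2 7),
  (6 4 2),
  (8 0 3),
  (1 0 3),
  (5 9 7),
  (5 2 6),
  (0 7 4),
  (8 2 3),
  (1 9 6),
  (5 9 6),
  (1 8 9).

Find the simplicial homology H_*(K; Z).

We work with the vertex ordering 0 < 1 < 2 < 3 < 4 < 5 < 6 < 7 < 8 < 9. The simplices of K, each written with vertices in increasing order, are:

  0-simplices (10): [0], [1], [2], [3], [4], [5], [6], [7], [8], [9]
  1-simplices (30): (30 of them)
  2-simplices (20): (20 of them)

so the chain groups are C_0 ≅ Z^10, C_1 ≅ Z^30, C_2 ≅ Z^20.

Boundary ∂_1: C_1 → C_0 is given by ∂[p,q] = [q] − [p].
As a 10×30 matrix over Z this has rank 9, with invariant factors (1,1,1,1,1,1,1,1,1).

∂_2: C_2 → C_1 maps a triangle to the signed sum of its edges. For instance
  ∂[0,3,8] = [3,8] − [0,8] + [0,3],
  ∂[0,7,9] = [7,9] − [0,9] + [0,7].
The resulting 30×20 matrix has rank 20, and its Smith normal form has invariant factors (1,1,1,1,1,1,1,1,1,1,1,1,1,1,1,1,1,1,1,2).

From H_k ≅ ker(∂_k) / im(∂_{k+1}) we obtain:

  H_0: rank C_0 − rank ∂_1 = 10 − 9 = 1, and the invariant factors of ∂_1 are all 1, so H_0 = Z.
  H_1: rank ker ∂_1 − rank ∂_2 = (30 − 9) − 20 = 1, and ∂_2 has invariant factor 2 > 1, so H_1 = Z ⊕ Z/2.
  H_2: rank ker ∂_2 − rank ∂_3 = (20 − 20) − 0 = 0, and there is no ∂_3, so H_2 = 0.

As a check, the Euler characteristic is 10 − 30 + 20 = 0, which agrees with 1 − 1 + 0 = 0.

H_0 ≅ Z,  H_1 ≅ Z ⊕ Z/2,  H_2 = 0.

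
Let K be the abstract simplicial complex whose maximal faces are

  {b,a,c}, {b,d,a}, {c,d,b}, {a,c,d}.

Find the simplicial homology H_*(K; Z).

We work with the vertex ordering a < b < c < d. The simplices of K, each written with vertices in increasing order, are:

  0-simplices (4): a, b, c, d
  1-simplices (6): ab, ac, ad, bc, bd, cd
  2-simplices (4): abc, abd, acd, bcd

Hence C_0 ≅ Z^4, C_1 ≅ Z^6, C_2 ≅ Z^4.

Boundary ∂_1: C_1 → C_0 is given by ∂[p,q] = [q] − [p]. For instance
  ∂ab = b − a.
The resulting 4×6 matrix has rank 3, and its Smith normal form has invariant factors (1,1,1).

Boundary ∂_2: C_2 → C_1 sends each 2-simplex [p,q,r] to [q,r] − [p,r] + [p,q]. For instance
  ∂abc = bc − ac + ab,
  ∂bcd = cd − bd + bc.
This gives a 6×4 integer matrix of rank 3; reducing to Smith normal form yields diagonal entries (1,1,1).

Reading off H_k = ker ∂_k / im ∂_{k+1}:

  H_0: rank C_0 − rank ∂_1 = 4 − 3 = 1, and the invariant factors of ∂_1 are all 1, so H_0 ≅ Z.
  H_1: rank ker ∂_1 − rank ∂_2 = (6 − 3) − 3 = 0, and the invariant factors of ∂_2 are all 1, so H_1 ≅ 0.
  H_2: rank ker ∂_2 − rank ∂_3 = (4 − 3) − 0 = 1, and there is no ∂_3, so H_2 ≅ Z.

As a check, the Euler characteristic is 4 − 6 + 4 = 2, which agrees with 1 − 0 + 1 = 2.

H_0 ≅ Z,  H_1 = 0,  H_2 ≅ Z.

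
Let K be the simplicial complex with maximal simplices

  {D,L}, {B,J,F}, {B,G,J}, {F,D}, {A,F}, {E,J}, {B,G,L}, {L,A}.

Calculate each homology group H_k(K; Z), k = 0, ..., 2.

H_0 ≅ Z,  H_1 ≅ Z^2,  H_2 = 0.

K has 8 vertices, 12 edges, 3 triangles.
rank ∂_0 = 0, rank ∂_1 = 7 ⇒ b_0 = 8 − 0 − 7 = 1; all invariant factors of ∂_1 are 1 so no torsion. So H_0 ≅ Z.
rank ∂_1 = 7, rank ∂_2 = 3 ⇒ b_1 = 12 − 7 − 3 = 2; all invariant factors of ∂_2 are 1 so no torsion. So H_1 ≅ Z^2.
rank ∂_2 = 3, rank ∂_3 = 0 ⇒ b_2 = 3 − 3 − 0 = 0. So H_2 ≅ 0.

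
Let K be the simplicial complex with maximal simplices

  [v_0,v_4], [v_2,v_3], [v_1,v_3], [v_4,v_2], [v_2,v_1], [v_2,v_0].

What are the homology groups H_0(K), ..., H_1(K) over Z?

We work with the vertex ordering v_0 < v_1 < v_2 < v_3 < v_4. The simplices of K, each written with vertices in increasing order, are:

  0-simplices (5): [v_0], [v_1], [v_2], [v_3], [v_4]
  1-simplices (6): [v_0,v_2], [v_0,v_4], [v_1,v_2], [v_1,v_3], [v_2,v_3], [v_2,v_4]

giving chain groups C_0 ≅ Z^5, C_1 ≅ Z^6.

∂_1: C_1 → C_0 is given by ∂[p,q] = [q] − [p]. For instance
  ∂[v_0,v_4] = [v_4] − [v_0].
The 5×6 boundary matrix has rank 4 and Smith normal form diag(1,1,1,1).

Now H_k = ker ∂_k / im ∂_{k+1}, so:

  H_0: rank C_0 − rank ∂_1 = 5 − 4 = 1, and the invariant factors of ∂_1 are all 1, so H_0 = Z.
  H_1: rank ker ∂_1 − rank ∂_2 = (6 − 4) − 0 = 2, and there is no ∂_2, so H_1 = Z^2.

(K is a triangulation of a wedge of 2 circles.)

H_0 ≅ Z,  H_1 ≅ Z^2.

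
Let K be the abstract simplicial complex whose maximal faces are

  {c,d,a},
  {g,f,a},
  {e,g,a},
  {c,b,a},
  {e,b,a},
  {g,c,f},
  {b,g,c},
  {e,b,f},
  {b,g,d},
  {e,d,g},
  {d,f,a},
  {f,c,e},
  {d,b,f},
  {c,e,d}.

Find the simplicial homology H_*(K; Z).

H_0 ≅ Z,  H_1 ≅ Z^2,  H_2 ≅ Z.

Take the total order a < b < c < d < e < f < g on the vertex set. Then K (dimension 2) consists of the simplices:

  0-simplices (7): a, b, c, d, e, f, g
  1-simplices (21): ab, ac, ad, ae, af, ag, bc, bd, be, bf, bg, cd, ce, cf, cg, de, df, dg, ef, eg, fg
  2-simplices (14): abc, abe, acd, adf, aeg, afg, bcg, bdf, bdg, bef, cde, cef, cfg, deg

giving chain groups C_0 ≅ Z^7, C_1 ≅ Z^21, C_2 ≅ Z^14.

Boundary ∂_1: C_1 → C_0 maps an edge to its endpoints' difference, ∂[p,q] = q − p. For instance
  ∂bd = d − b.
This gives a 7×21 integer matrix of rank 6; reducing to Smith normal form yields diagonal entries (1,1,1,1,1,1).

The boundary map ∂_2: C_2 → C_1 maps a triangle to the signed sum of its edges. For instance
  ∂acd = cd − ad + ac,
  ∂cef = ef − cf + ce.
The 21×14 boundary matrix has rank 13 and Smith normal form diag(1,1,1,1,1,1,1,1,1,1,1,1,1).

Computing H_k = (kernel of ∂_k) / (image of ∂_{k+1}):

  H_0: rank C_0 − rank ∂_1 = 7 − 6 = 1, and the invariant factors of ∂_1 are all 1, so H_0 ≅ Z.
  H_1: rank ker ∂_1 − rank ∂_2 = (21 − 6) − 13 = 2, and the invariant factors of ∂_2 are all 1, so H_1 ≅ Z^2.
  H_2: rank ker ∂_2 − rank ∂_3 = (14 − 13) − 0 = 1, and there is no ∂_3, so H_2 ≅ Z.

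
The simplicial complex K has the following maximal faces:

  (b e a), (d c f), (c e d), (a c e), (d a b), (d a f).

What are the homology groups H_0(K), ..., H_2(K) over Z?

H_0 = Z,  H_1 = Z,  H_2 = 0.

Order the vertices as a < b < c < d < e < f. Listing each simplex with vertices in this order, K has dimension 2 with simplices:

  0-simplices (6): a, b, c, d, e, f
  1-simplices (12): ab, ac, ad, ae, af, bd, be, cd, ce, cf, de, df
  2-simplices (6): abd, abe, ace, adf, cde, cdf

giving chain groups C_0 ≅ Z^6, C_1 ≅ Z^12, C_2 ≅ Z^6.

∂_1: C_1 → C_0 maps an edge to its endpoints' difference, ∂[p,q] = q − p. For instance
  ∂ae = e − a.
As a 6×12 matrix over Z this has rank 5, with invariant factors (1,1,1,1,1).

Boundary ∂_2: C_2 → C_1 acts by ∂[p,q,r] = [q,r] − [p,r] + [p,q]. For instance
  ∂ace = ce − ae + ac,
  ∂abe = be − ae + ab.
This gives a 12×6 integer matrix of rank 6; reducing to Smith normal form yields diagonal entries (1,1,1,1,1,1).

From H_k ≅ ker(∂_k) / im(∂_{k+1}) we obtain:

  H_0: rank C_0 − rank ∂_1 = 6 − 5 = 1, and the invariant factors of ∂_1 are all 1, so H_0 = Z.
  H_1: rank ker ∂_1 − rank ∂_2 = (12 − 5) − 6 = 1, and the invariant factors of ∂_2 are all 1, so H_1 = Z.
  H_2: rank ker ∂_2 − rank ∂_3 = (6 − 6) − 0 = 0, and there is no ∂_3, so H_2 = 0.

(K is a triangulation of the cylinder S^1 x I.)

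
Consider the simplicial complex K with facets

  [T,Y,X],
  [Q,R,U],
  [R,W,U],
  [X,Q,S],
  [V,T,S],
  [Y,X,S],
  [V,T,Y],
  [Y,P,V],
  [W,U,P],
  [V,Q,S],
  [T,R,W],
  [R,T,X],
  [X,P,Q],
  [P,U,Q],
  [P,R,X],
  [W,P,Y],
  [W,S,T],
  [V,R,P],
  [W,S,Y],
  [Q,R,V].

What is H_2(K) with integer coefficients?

Order the vertices as P < Q < R < S < T < U < V < W < X < Y. Listing each simplex with vertices in this order, K has dimension 2 with simplices:

  0-simplices (10): P, Q, R, S, T, U, V, W, X, Y
  1-simplices (30): PQ, PR, PU, PV, PW, PX, PY, QR, QS, QU, QV, QX, RT, RU, RV, RW, RX, ST, SV, SW, SX, SY, TV, TW, TX, TY, UW, VY, WY, XY
  2-simplices (20): PQU, PQX, PRV, PRX, PUW, PVY, PWY, QRU, QRV, QSV, QSX, RTW, RTX, RUW, STV, STW, SWY, SXY, TVY, TXY

Hence C_0 ≅ Z^10, C_1 ≅ Z^30, C_2 ≅ Z^20.

The boundary map ∂_1: C_1 → C_0 is given by ∂[p,q] = [q] − [p].
The 10×30 boundary matrix has rank 9 and Smith normal form diag(1,1,1,1,1,1,1,1,1).

∂_2: C_2 → C_1 maps a triangle to the signed sum of its edges. For instance
  ∂PRX = RX − PX + PR,
  ∂STW = TW − SW + ST.
As a 30×20 matrix over Z this has rank 20, with invariant factors (1,1,1,1,1,1,1,1,1,1,1,1,1,1,1,1,1,1,1,2).

Now H_k = ker ∂_k / im ∂_{k+1}, so:

  H_2: rank ker ∂_2 − rank ∂_3 = (20 − 20) − 0 = 0, and there is no ∂_3, so H_2 = 0.

(K is a triangulation of the Klein bottle.)

H_2 = 0.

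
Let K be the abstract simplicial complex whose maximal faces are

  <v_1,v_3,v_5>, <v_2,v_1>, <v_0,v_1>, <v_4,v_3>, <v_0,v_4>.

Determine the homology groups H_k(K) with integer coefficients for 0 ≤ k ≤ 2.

H_0 = Z,  H_1 = Z,  H_2 = 0.

K has 6 vertices, 7 edges, 1 triangle.
rank ∂_0 = 0, rank ∂_1 = 5 ⇒ b_0 = 6 − 0 − 5 = 1; all invariant factors of ∂_1 are 1 so no torsion. So H_0 = Z.
rank ∂_1 = 5, rank ∂_2 = 1 ⇒ b_1 = 7 − 5 − 1 = 1; all invariant factors of ∂_2 are 1 so no torsion. So H_1 = Z.
rank ∂_2 = 1, rank ∂_3 = 0 ⇒ b_2 = 1 − 1 − 0 = 0. So H_2 = 0.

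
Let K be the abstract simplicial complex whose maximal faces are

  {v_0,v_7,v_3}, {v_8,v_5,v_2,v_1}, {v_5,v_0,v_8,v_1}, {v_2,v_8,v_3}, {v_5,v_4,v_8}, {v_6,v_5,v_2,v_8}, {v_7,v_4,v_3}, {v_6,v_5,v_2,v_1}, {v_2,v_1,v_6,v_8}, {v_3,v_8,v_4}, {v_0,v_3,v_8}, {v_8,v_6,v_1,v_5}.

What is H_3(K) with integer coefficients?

H_3 = Z.

Take the total order v_0 < v_1 < v_2 < v_3 < v_4 < v_5 < v_6 < v_7 < v_8 on the vertex set. Then K (dimension 3) consists of the simplices:

  0-simplices (9): [v_0], [v_1], [v_2], [v_3], [v_4], [v_5], [v_6], [v_7], [v_8]
  1-simplices (22): (22 of them)
  2-simplices (19): (19 of them)
  3-simplices (6): [v_0,v_1,v_5,v_8], [v_1,v_2,v_5,v_6], [v_1,v_2,v_5,v_8], [v_1,v_2,v_6,v_8], [v_1,v_5,v_6,v_8], [v_2,v_5,v_6,v_8]

Hence C_0 ≅ Z^9, C_1 ≅ Z^22, C_2 ≅ Z^19, C_3 ≅ Z^6.

Boundary ∂_1: C_1 → C_0 maps an edge to its endpoints' difference, ∂[p,q] = q − p.
The 9×22 boundary matrix has rank 8 and Smith normal form diag(1,1,1,1,1,1,1,1).

Boundary ∂_2: C_2 → C_1 maps a triangle to the signed sum of its edges. For instance
  ∂[v_5,v_6,v_8] = [v_6,v_8] − [v_5,v_8] + [v_5,v_6],
  ∂[v_1,v_2,v_5] = [v_2,v_5] − [v_1,v_5] + [v_1,v_2].
The resulting 22×19 matrix has rank 14, and its Smith normal form has invariant factors (1,1,1,1,1,1,1,1,1,1,1,1,1,1).

Boundary ∂_3: C_3 → C_2 sends each 3-simplex σ to the alternating sum Σ_i (−1)^i (σ with its i-th vertex removed). For instance
  ∂[v_1,v_2,v_6,v_8] = [v_2,v_6,v_8] − [v_1,v_6,v_8] + [v_1,v_2,v_8] − [v_1,v_2,v_6],
  ∂[v_1,v_2,v_5,v_6] = [v_2,v_5,v_6] − [v_1,v_5,v_6] + [v_1,v_2,v_6] − [v_1,v_2,v_5].
This gives a 19×6 integer matrix of rank 5; reducing to Smith normal form yields diagonal entries (1,1,1,1,1).

Reading off H_k = ker ∂_k / im ∂_{k+1}:

  H_3: rank ker ∂_3 − rank ∂_4 = (6 − 5) − 0 = 1, and there is no ∂_4, so H_3 ≅ Z.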